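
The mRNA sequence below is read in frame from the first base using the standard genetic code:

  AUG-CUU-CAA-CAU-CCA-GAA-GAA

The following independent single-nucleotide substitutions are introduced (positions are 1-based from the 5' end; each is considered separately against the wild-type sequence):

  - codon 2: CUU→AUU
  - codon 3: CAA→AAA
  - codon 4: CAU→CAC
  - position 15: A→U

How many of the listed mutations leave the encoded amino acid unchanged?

2

Codon 2: CUU (Leu) → AUU (Ile) — missense.
Codon 3: CAA (Gln) → AAA (Lys) — missense.
Codon 4: CAU (His) → CAC (His) — synonymous.
Codon 5: CCA (Pro) → CCU (Pro) — synonymous.
Synonymous: 2 of 4.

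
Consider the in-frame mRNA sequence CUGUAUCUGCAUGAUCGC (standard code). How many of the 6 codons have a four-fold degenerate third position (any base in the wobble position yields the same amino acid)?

3

Codon 1 CUG (Leu): third position 4-fold.
Codon 2 UAU (Tyr): third position 2-fold.
Codon 3 CUG (Leu): third position 4-fold.
Codon 4 CAU (His): third position 2-fold.
Codon 5 GAU (Asp): third position 2-fold.
Codon 6 CGC (Arg): third position 4-fold.
Four-fold degenerate third positions: 3.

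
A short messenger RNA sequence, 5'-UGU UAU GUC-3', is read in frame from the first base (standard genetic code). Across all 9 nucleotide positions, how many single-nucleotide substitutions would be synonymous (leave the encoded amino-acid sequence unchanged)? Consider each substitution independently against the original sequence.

Codon 1 (UGU, Cys): 1 synonymous substitution.
Codon 2 (UAU, Tyr): 1 synonymous substitution.
Codon 3 (GUC, Val): 3 synonymous substitutions.
Total: 1 + 1 + 3 = 5.

5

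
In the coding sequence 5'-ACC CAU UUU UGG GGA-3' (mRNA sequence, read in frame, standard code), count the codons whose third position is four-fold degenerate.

Codon 1 ACC (Thr): third position 4-fold.
Codon 2 CAU (His): third position 2-fold.
Codon 3 UUU (Phe): third position 2-fold.
Codon 4 UGG (Trp): third position 1-fold.
Codon 5 GGA (Gly): third position 4-fold.
Four-fold degenerate third positions: 2.

2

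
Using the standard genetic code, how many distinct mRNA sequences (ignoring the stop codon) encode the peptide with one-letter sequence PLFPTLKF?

18432

Pro: 4 codons.
Leu: 6 codons.
Phe: 2 codons.
Pro: 4 codons.
Thr: 4 codons.
Leu: 6 codons.
Lys: 2 codons.
Phe: 2 codons.
4 × 6 × 2 × 4 × 4 × 6 × 2 × 2 = 18432.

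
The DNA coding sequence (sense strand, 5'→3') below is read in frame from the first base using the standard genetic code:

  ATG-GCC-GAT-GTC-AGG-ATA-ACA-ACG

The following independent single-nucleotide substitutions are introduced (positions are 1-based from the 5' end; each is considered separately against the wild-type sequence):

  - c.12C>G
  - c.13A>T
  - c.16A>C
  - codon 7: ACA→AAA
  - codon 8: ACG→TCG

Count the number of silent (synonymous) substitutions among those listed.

Codon 4: GTC (Val) → GTG (Val) — synonymous.
Codon 5: AGG (Arg) → TGG (Trp) — missense.
Codon 6: ATA (Ile) → CTA (Leu) — missense.
Codon 7: ACA (Thr) → AAA (Lys) — missense.
Codon 8: ACG (Thr) → TCG (Ser) — missense.
Synonymous: 1 of 5.

1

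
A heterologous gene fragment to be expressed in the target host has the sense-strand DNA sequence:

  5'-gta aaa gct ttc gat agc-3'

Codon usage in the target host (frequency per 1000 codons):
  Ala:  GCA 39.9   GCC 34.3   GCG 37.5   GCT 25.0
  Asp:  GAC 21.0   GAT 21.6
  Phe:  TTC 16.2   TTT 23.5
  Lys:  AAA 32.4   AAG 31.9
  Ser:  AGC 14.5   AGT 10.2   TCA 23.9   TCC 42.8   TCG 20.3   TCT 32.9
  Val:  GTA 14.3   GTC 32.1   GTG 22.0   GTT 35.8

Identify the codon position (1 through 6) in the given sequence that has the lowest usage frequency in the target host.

1

Codon 1 GTA (Val): 14.3 per 1000.
Codon 2 AAA (Lys): 32.4 per 1000.
Codon 3 GCT (Ala): 25.0 per 1000.
Codon 4 TTC (Phe): 16.2 per 1000.
Codon 5 GAT (Asp): 21.6 per 1000.
Codon 6 AGC (Ser): 14.5 per 1000.
Lowest frequency is 14.3 at codon 1.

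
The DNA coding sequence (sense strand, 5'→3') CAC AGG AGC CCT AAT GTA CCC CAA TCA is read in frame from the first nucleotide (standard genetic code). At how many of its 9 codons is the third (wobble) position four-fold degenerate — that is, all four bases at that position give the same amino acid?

Codon 1 CAC (His): third position 2-fold.
Codon 2 AGG (Arg): third position 2-fold.
Codon 3 AGC (Ser): third position 2-fold.
Codon 4 CCT (Pro): third position 4-fold.
Codon 5 AAT (Asn): third position 2-fold.
Codon 6 GTA (Val): third position 4-fold.
Codon 7 CCC (Pro): third position 4-fold.
Codon 8 CAA (Gln): third position 2-fold.
Codon 9 TCA (Ser): third position 4-fold.
Four-fold degenerate third positions: 4.

4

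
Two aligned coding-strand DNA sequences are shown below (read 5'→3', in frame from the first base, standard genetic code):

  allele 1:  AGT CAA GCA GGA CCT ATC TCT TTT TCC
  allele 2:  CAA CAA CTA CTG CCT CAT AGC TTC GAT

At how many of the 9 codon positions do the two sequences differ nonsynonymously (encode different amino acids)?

Codon 1: AGT Ser / CAA Gln — nonsynonymous.
Codon 2: CAA Gln / CAA Gln — identical.
Codon 3: GCA Ala / CTA Leu — nonsynonymous.
Codon 4: GGA Gly / CTG Leu — nonsynonymous.
Codon 5: CCT Pro / CCT Pro — identical.
Codon 6: ATC Ile / CAT His — nonsynonymous.
Codon 7: TCT Ser / AGC Ser — synonymous.
Codon 8: TTT Phe / TTC Phe — synonymous.
Codon 9: TCC Ser / GAT Asp — nonsynonymous.
Nonsynonymous differences: 5.

5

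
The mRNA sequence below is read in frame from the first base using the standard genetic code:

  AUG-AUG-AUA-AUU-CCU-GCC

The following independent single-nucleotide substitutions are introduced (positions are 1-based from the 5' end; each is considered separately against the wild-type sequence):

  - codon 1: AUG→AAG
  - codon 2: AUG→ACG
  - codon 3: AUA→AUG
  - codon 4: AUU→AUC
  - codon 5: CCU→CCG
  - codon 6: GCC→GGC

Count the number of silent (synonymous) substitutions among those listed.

Codon 1: AUG (Met) → AAG (Lys) — missense.
Codon 2: AUG (Met) → ACG (Thr) — missense.
Codon 3: AUA (Ile) → AUG (Met) — missense.
Codon 4: AUU (Ile) → AUC (Ile) — synonymous.
Codon 5: CCU (Pro) → CCG (Pro) — synonymous.
Codon 6: GCC (Ala) → GGC (Gly) — missense.
Synonymous: 2 of 6.

2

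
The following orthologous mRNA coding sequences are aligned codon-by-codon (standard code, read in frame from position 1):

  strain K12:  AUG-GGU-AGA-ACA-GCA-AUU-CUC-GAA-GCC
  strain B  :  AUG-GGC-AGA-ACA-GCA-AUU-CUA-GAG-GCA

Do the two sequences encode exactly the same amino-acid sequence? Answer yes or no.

Codon 1: AUG Met / AUG Met — identical.
Codon 2: GGU Gly / GGC Gly — synonymous.
Codon 3: AGA Arg / AGA Arg — identical.
Codon 4: ACA Thr / ACA Thr — identical.
Codon 5: GCA Ala / GCA Ala — identical.
Codon 6: AUU Ile / AUU Ile — identical.
Codon 7: CUC Leu / CUA Leu — synonymous.
Codon 8: GAA Glu / GAG Glu — synonymous.
Codon 9: GCC Ala / GCA Ala — synonymous.
Nonsynonymous differences: 0 → same protein.

yes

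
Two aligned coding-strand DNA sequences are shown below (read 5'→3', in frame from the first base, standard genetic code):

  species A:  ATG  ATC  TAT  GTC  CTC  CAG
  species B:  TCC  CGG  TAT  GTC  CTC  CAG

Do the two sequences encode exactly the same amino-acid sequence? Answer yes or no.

no

Codon 1: ATG Met / TCC Ser — nonsynonymous.
Codon 2: ATC Ile / CGG Arg — nonsynonymous.
Codon 3: TAT Tyr / TAT Tyr — identical.
Codon 4: GTC Val / GTC Val — identical.
Codon 5: CTC Leu / CTC Leu — identical.
Codon 6: CAG Gln / CAG Gln — identical.
Nonsynonymous differences: 2 → different protein.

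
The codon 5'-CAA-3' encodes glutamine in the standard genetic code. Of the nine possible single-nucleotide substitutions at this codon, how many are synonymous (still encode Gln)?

Position 1: none → 0 synonymous.
Position 2: none → 0 synonymous.
Position 3: CAG → 1 synonymous.
Total: 0 + 0 + 1 = 1.

1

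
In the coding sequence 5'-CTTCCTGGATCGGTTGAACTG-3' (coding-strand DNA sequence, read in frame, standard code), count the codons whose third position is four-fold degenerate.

6

Codon 1 CTT (Leu): third position 4-fold.
Codon 2 CCT (Pro): third position 4-fold.
Codon 3 GGA (Gly): third position 4-fold.
Codon 4 TCG (Ser): third position 4-fold.
Codon 5 GTT (Val): third position 4-fold.
Codon 6 GAA (Glu): third position 2-fold.
Codon 7 CTG (Leu): third position 4-fold.
Four-fold degenerate third positions: 6.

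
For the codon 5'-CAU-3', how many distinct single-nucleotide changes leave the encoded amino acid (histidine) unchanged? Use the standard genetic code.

Position 1: none → 0 synonymous.
Position 2: none → 0 synonymous.
Position 3: CAC → 1 synonymous.
Total: 0 + 0 + 1 = 1.

1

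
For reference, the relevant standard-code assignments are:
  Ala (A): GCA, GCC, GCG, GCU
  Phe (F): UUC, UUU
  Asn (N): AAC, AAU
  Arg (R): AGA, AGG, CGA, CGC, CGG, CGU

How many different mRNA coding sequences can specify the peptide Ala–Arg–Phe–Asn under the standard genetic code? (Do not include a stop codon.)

Ala: 4 codons.
Arg: 6 codons.
Phe: 2 codons.
Asn: 2 codons.
4 × 6 × 2 × 2 = 96.

96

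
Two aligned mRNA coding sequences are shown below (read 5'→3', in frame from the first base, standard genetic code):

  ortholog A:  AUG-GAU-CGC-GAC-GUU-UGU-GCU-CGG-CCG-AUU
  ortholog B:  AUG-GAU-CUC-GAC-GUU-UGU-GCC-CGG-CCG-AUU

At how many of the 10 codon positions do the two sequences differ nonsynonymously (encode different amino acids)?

Codon 1: AUG Met / AUG Met — identical.
Codon 2: GAU Asp / GAU Asp — identical.
Codon 3: CGC Arg / CUC Leu — nonsynonymous.
Codon 4: GAC Asp / GAC Asp — identical.
Codon 5: GUU Val / GUU Val — identical.
Codon 6: UGU Cys / UGU Cys — identical.
Codon 7: GCU Ala / GCC Ala — synonymous.
Codon 8: CGG Arg / CGG Arg — identical.
Codon 9: CCG Pro / CCG Pro — identical.
Codon 10: AUU Ile / AUU Ile — identical.
Nonsynonymous differences: 1.

1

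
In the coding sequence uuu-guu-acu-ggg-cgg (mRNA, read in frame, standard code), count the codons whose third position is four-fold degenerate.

4

Codon 1 UUU (Phe): third position 2-fold.
Codon 2 GUU (Val): third position 4-fold.
Codon 3 ACU (Thr): third position 4-fold.
Codon 4 GGG (Gly): third position 4-fold.
Codon 5 CGG (Arg): third position 4-fold.
Four-fold degenerate third positions: 4.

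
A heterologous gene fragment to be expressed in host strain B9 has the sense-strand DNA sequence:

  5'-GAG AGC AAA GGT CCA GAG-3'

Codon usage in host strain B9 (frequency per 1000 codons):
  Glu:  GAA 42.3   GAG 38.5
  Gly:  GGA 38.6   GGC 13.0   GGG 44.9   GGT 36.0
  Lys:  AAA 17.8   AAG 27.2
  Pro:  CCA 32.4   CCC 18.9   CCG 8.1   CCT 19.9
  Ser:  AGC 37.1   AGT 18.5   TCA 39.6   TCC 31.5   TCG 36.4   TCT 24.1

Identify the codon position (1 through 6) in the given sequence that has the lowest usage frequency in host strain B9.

3

Codon 1 GAG (Glu): 38.5 per 1000.
Codon 2 AGC (Ser): 37.1 per 1000.
Codon 3 AAA (Lys): 17.8 per 1000.
Codon 4 GGT (Gly): 36.0 per 1000.
Codon 5 CCA (Pro): 32.4 per 1000.
Codon 6 GAG (Glu): 38.5 per 1000.
Lowest frequency is 17.8 at codon 3.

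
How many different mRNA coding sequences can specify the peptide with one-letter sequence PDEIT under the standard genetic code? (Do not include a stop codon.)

Pro: 4 codons.
Asp: 2 codons.
Glu: 2 codons.
Ile: 3 codons.
Thr: 4 codons.
4 × 2 × 2 × 3 × 4 = 192.

192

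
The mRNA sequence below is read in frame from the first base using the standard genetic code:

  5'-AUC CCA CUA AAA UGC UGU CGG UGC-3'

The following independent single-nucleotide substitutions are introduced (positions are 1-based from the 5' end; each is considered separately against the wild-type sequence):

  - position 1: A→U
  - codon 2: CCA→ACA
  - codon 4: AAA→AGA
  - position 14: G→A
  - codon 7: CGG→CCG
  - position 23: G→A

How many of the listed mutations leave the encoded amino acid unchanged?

0

Codon 1: AUC (Ile) → UUC (Phe) — missense.
Codon 2: CCA (Pro) → ACA (Thr) — missense.
Codon 4: AAA (Lys) → AGA (Arg) — missense.
Codon 5: UGC (Cys) → UAC (Tyr) — missense.
Codon 7: CGG (Arg) → CCG (Pro) — missense.
Codon 8: UGC (Cys) → UAC (Tyr) — missense.
Synonymous: 0 of 6.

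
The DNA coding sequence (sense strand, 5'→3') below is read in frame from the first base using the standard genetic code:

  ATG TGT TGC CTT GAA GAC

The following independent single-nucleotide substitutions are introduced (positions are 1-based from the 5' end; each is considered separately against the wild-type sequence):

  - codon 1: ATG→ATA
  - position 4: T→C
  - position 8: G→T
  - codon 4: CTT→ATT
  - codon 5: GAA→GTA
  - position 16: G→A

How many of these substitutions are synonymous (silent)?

0

Codon 1: ATG (Met) → ATA (Ile) — missense.
Codon 2: TGT (Cys) → CGT (Arg) — missense.
Codon 3: TGC (Cys) → TTC (Phe) — missense.
Codon 4: CTT (Leu) → ATT (Ile) — missense.
Codon 5: GAA (Glu) → GTA (Val) — missense.
Codon 6: GAC (Asp) → AAC (Asn) — missense.
Synonymous: 0 of 6.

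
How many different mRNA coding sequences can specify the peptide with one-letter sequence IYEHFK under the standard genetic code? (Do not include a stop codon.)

96

Ile: 3 codons.
Tyr: 2 codons.
Glu: 2 codons.
His: 2 codons.
Phe: 2 codons.
Lys: 2 codons.
3 × 2 × 2 × 2 × 2 × 2 = 96.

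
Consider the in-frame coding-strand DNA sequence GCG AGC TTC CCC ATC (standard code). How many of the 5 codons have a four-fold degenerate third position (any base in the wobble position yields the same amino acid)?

Codon 1 GCG (Ala): third position 4-fold.
Codon 2 AGC (Ser): third position 2-fold.
Codon 3 TTC (Phe): third position 2-fold.
Codon 4 CCC (Pro): third position 4-fold.
Codon 5 ATC (Ile): third position 3-fold.
Four-fold degenerate third positions: 2.

2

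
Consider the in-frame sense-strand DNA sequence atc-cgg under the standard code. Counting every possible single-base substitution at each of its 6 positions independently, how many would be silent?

Codon 1 (ATC, Ile): 2 synonymous substitutions.
Codon 2 (CGG, Arg): 4 synonymous substitutions.
Total: 2 + 4 = 6.

6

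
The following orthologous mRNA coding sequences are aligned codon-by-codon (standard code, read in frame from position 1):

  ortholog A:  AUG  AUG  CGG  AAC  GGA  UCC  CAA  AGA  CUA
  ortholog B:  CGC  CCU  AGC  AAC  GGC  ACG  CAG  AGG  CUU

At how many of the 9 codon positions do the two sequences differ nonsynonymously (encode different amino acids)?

4

Codon 1: AUG Met / CGC Arg — nonsynonymous.
Codon 2: AUG Met / CCU Pro — nonsynonymous.
Codon 3: CGG Arg / AGC Ser — nonsynonymous.
Codon 4: AAC Asn / AAC Asn — identical.
Codon 5: GGA Gly / GGC Gly — synonymous.
Codon 6: UCC Ser / ACG Thr — nonsynonymous.
Codon 7: CAA Gln / CAG Gln — synonymous.
Codon 8: AGA Arg / AGG Arg — synonymous.
Codon 9: CUA Leu / CUU Leu — synonymous.
Nonsynonymous differences: 4.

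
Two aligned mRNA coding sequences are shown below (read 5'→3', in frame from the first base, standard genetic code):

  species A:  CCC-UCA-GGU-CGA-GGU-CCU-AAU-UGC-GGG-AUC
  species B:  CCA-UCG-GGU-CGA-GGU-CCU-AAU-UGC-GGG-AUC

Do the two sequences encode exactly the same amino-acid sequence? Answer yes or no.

Codon 1: CCC Pro / CCA Pro — synonymous.
Codon 2: UCA Ser / UCG Ser — synonymous.
Codon 3: GGU Gly / GGU Gly — identical.
Codon 4: CGA Arg / CGA Arg — identical.
Codon 5: GGU Gly / GGU Gly — identical.
Codon 6: CCU Pro / CCU Pro — identical.
Codon 7: AAU Asn / AAU Asn — identical.
Codon 8: UGC Cys / UGC Cys — identical.
Codon 9: GGG Gly / GGG Gly — identical.
Codon 10: AUC Ile / AUC Ile — identical.
Nonsynonymous differences: 0 → same protein.

yes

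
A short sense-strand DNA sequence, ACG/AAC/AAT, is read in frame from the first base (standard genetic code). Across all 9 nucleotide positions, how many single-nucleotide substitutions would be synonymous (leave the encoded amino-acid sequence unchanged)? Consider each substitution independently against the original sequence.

Codon 1 (ACG, Thr): 3 synonymous substitutions.
Codon 2 (AAC, Asn): 1 synonymous substitution.
Codon 3 (AAT, Asn): 1 synonymous substitution.
Total: 3 + 1 + 1 = 5.

5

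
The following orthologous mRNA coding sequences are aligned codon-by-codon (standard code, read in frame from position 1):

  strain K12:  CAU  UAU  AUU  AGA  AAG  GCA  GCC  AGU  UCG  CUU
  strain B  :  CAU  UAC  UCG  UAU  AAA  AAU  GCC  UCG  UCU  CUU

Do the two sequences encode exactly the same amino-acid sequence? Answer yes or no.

no

Codon 1: CAU His / CAU His — identical.
Codon 2: UAU Tyr / UAC Tyr — synonymous.
Codon 3: AUU Ile / UCG Ser — nonsynonymous.
Codon 4: AGA Arg / UAU Tyr — nonsynonymous.
Codon 5: AAG Lys / AAA Lys — synonymous.
Codon 6: GCA Ala / AAU Asn — nonsynonymous.
Codon 7: GCC Ala / GCC Ala — identical.
Codon 8: AGU Ser / UCG Ser — synonymous.
Codon 9: UCG Ser / UCU Ser — synonymous.
Codon 10: CUU Leu / CUU Leu — identical.
Nonsynonymous differences: 3 → different protein.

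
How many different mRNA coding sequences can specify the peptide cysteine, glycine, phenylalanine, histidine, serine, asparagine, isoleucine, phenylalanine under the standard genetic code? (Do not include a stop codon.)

2304

Cys: 2 codons.
Gly: 4 codons.
Phe: 2 codons.
His: 2 codons.
Ser: 6 codons.
Asn: 2 codons.
Ile: 3 codons.
Phe: 2 codons.
2 × 4 × 2 × 2 × 6 × 2 × 3 × 2 = 2304.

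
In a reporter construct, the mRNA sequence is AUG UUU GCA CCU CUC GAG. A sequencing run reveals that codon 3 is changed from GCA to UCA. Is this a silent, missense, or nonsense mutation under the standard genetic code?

missense

Position 7 falls in codon 3: GCA → Ala.
After the substitution the codon is UCA → Ser.
Ala ≠ Ser, so this is a missense mutation.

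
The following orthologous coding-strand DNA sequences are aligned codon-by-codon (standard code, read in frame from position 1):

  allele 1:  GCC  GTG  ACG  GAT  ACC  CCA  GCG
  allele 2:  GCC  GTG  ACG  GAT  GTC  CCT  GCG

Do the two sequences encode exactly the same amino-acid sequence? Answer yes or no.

Codon 1: GCC Ala / GCC Ala — identical.
Codon 2: GTG Val / GTG Val — identical.
Codon 3: ACG Thr / ACG Thr — identical.
Codon 4: GAT Asp / GAT Asp — identical.
Codon 5: ACC Thr / GTC Val — nonsynonymous.
Codon 6: CCA Pro / CCT Pro — synonymous.
Codon 7: GCG Ala / GCG Ala — identical.
Nonsynonymous differences: 1 → different protein.

no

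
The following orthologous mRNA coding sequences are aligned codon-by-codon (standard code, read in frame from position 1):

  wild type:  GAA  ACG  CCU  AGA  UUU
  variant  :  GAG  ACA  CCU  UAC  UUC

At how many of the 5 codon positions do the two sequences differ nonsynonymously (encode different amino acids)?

Codon 1: GAA Glu / GAG Glu — synonymous.
Codon 2: ACG Thr / ACA Thr — synonymous.
Codon 3: CCU Pro / CCU Pro — identical.
Codon 4: AGA Arg / UAC Tyr — nonsynonymous.
Codon 5: UUU Phe / UUC Phe — synonymous.
Nonsynonymous differences: 1.

1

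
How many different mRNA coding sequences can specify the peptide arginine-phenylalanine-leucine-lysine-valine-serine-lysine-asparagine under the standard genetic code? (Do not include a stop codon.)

13824

Arg: 6 codons.
Phe: 2 codons.
Leu: 6 codons.
Lys: 2 codons.
Val: 4 codons.
Ser: 6 codons.
Lys: 2 codons.
Asn: 2 codons.
6 × 2 × 6 × 2 × 4 × 6 × 2 × 2 = 13824.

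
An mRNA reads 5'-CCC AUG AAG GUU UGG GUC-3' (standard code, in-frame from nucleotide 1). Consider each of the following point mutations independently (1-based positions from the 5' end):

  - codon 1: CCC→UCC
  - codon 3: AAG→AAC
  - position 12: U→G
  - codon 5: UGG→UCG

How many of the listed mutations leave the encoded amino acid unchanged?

1

Codon 1: CCC (Pro) → UCC (Ser) — missense.
Codon 3: AAG (Lys) → AAC (Asn) — missense.
Codon 4: GUU (Val) → GUG (Val) — synonymous.
Codon 5: UGG (Trp) → UCG (Ser) — missense.
Synonymous: 1 of 4.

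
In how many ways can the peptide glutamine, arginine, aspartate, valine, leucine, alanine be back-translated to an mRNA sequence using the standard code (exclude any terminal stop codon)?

2304

Gln: 2 codons.
Arg: 6 codons.
Asp: 2 codons.
Val: 4 codons.
Leu: 6 codons.
Ala: 4 codons.
2 × 6 × 2 × 4 × 6 × 4 = 2304.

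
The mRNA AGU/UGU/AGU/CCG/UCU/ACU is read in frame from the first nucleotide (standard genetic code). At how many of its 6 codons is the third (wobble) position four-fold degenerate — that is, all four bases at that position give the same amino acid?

3

Codon 1 AGU (Ser): third position 2-fold.
Codon 2 UGU (Cys): third position 2-fold.
Codon 3 AGU (Ser): third position 2-fold.
Codon 4 CCG (Pro): third position 4-fold.
Codon 5 UCU (Ser): third position 4-fold.
Codon 6 ACU (Thr): third position 4-fold.
Four-fold degenerate third positions: 3.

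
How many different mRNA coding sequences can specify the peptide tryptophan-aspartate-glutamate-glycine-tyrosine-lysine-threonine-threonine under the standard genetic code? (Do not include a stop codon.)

Trp: 1 codon.
Asp: 2 codons.
Glu: 2 codons.
Gly: 4 codons.
Tyr: 2 codons.
Lys: 2 codons.
Thr: 4 codons.
Thr: 4 codons.
1 × 2 × 2 × 4 × 2 × 2 × 4 × 4 = 1024.

1024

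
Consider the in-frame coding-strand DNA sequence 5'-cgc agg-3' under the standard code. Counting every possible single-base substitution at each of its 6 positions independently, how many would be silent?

Codon 1 (CGC, Arg): 3 synonymous substitutions.
Codon 2 (AGG, Arg): 2 synonymous substitutions.
Total: 3 + 2 = 5.

5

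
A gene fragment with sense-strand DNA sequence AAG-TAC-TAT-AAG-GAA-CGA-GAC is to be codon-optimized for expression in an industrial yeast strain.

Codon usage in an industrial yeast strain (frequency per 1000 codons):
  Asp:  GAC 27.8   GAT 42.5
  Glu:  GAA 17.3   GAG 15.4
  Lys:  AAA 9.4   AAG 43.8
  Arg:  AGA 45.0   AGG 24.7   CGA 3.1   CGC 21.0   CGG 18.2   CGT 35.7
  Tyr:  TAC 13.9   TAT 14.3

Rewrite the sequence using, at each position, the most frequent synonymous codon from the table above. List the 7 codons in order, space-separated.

Codon 1 (Lys): best is AAG at 43.8.
Codon 2 (Tyr): best is TAT at 14.3.
Codon 3 (Tyr): best is TAT at 14.3.
Codon 4 (Lys): best is AAG at 43.8.
Codon 5 (Glu): best is GAA at 17.3.
Codon 6 (Arg): best is AGA at 45.0.
Codon 7 (Asp): best is GAT at 42.5.

AAG TAT TAT AAG GAA AGA GAT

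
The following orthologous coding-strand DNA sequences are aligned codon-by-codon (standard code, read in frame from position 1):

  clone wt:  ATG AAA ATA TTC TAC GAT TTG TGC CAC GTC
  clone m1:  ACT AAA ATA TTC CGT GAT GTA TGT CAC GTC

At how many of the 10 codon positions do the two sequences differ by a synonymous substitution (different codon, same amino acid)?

Codon 1: ATG Met / ACT Thr — nonsynonymous.
Codon 2: AAA Lys / AAA Lys — identical.
Codon 3: ATA Ile / ATA Ile — identical.
Codon 4: TTC Phe / TTC Phe — identical.
Codon 5: TAC Tyr / CGT Arg — nonsynonymous.
Codon 6: GAT Asp / GAT Asp — identical.
Codon 7: TTG Leu / GTA Val — nonsynonymous.
Codon 8: TGC Cys / TGT Cys — synonymous.
Codon 9: CAC His / CAC His — identical.
Codon 10: GTC Val / GTC Val — identical.
Synonymous differences: 1.

1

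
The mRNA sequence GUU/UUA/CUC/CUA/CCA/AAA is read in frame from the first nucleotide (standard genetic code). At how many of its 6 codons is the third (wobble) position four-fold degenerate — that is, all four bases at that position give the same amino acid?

4

Codon 1 GUU (Val): third position 4-fold.
Codon 2 UUA (Leu): third position 2-fold.
Codon 3 CUC (Leu): third position 4-fold.
Codon 4 CUA (Leu): third position 4-fold.
Codon 5 CCA (Pro): third position 4-fold.
Codon 6 AAA (Lys): third position 2-fold.
Four-fold degenerate third positions: 4.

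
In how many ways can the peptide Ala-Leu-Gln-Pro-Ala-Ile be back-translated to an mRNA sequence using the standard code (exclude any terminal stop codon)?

2304

Ala: 4 codons.
Leu: 6 codons.
Gln: 2 codons.
Pro: 4 codons.
Ala: 4 codons.
Ile: 3 codons.
4 × 6 × 2 × 4 × 4 × 3 = 2304.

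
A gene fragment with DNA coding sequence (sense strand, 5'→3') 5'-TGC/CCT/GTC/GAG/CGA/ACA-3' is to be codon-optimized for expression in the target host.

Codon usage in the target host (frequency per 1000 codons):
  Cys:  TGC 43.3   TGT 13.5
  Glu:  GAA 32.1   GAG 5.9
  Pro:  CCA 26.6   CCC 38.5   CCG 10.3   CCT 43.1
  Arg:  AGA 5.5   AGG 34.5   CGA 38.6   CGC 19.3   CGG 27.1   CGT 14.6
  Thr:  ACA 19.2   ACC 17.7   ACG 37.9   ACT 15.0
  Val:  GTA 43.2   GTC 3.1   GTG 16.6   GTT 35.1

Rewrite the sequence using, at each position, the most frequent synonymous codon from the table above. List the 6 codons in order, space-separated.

TGC CCT GTA GAA CGA ACG

Codon 1 (Cys): best is TGC at 43.3.
Codon 2 (Pro): best is CCT at 43.1.
Codon 3 (Val): best is GTA at 43.2.
Codon 4 (Glu): best is GAA at 32.1.
Codon 5 (Arg): best is CGA at 38.6.
Codon 6 (Thr): best is ACG at 37.9.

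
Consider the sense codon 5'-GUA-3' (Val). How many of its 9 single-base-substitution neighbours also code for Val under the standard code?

3

Position 1: none → 0 synonymous.
Position 2: none → 0 synonymous.
Position 3: GUU, GUC, GUG → 3 synonymous.
Total: 0 + 0 + 3 = 3.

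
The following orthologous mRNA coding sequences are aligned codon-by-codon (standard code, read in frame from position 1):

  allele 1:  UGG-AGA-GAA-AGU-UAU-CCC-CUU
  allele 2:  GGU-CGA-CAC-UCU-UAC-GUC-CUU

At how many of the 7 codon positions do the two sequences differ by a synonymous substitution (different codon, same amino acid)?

3

Codon 1: UGG Trp / GGU Gly — nonsynonymous.
Codon 2: AGA Arg / CGA Arg — synonymous.
Codon 3: GAA Glu / CAC His — nonsynonymous.
Codon 4: AGU Ser / UCU Ser — synonymous.
Codon 5: UAU Tyr / UAC Tyr — synonymous.
Codon 6: CCC Pro / GUC Val — nonsynonymous.
Codon 7: CUU Leu / CUU Leu — identical.
Synonymous differences: 3.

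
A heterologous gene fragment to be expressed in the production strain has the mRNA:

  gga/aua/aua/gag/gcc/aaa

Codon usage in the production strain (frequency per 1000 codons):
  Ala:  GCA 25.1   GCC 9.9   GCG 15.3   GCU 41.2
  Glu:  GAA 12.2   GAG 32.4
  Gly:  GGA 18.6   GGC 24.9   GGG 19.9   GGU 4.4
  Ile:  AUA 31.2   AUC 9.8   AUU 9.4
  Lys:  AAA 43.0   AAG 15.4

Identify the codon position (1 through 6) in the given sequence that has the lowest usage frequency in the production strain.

Codon 1 GGA (Gly): 18.6 per 1000.
Codon 2 AUA (Ile): 31.2 per 1000.
Codon 3 AUA (Ile): 31.2 per 1000.
Codon 4 GAG (Glu): 32.4 per 1000.
Codon 5 GCC (Ala): 9.9 per 1000.
Codon 6 AAA (Lys): 43.0 per 1000.
Lowest frequency is 9.9 at codon 5.

5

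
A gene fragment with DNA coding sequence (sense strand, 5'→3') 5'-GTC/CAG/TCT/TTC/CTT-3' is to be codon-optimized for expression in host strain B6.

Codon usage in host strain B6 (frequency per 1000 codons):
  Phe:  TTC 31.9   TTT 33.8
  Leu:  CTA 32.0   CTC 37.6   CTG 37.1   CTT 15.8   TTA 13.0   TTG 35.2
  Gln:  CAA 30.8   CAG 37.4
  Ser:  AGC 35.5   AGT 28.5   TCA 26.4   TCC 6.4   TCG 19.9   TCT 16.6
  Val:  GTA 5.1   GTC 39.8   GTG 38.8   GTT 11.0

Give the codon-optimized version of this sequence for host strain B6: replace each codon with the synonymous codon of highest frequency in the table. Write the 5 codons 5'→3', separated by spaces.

Codon 1 (Val): best is GTC at 39.8.
Codon 2 (Gln): best is CAG at 37.4.
Codon 3 (Ser): best is AGC at 35.5.
Codon 4 (Phe): best is TTT at 33.8.
Codon 5 (Leu): best is CTC at 37.6.

GTC CAG AGC TTT CTC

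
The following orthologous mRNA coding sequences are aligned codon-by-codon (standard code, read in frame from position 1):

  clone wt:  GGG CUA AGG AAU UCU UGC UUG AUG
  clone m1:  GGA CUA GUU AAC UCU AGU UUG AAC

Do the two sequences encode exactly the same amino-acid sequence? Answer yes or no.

no

Codon 1: GGG Gly / GGA Gly — synonymous.
Codon 2: CUA Leu / CUA Leu — identical.
Codon 3: AGG Arg / GUU Val — nonsynonymous.
Codon 4: AAU Asn / AAC Asn — synonymous.
Codon 5: UCU Ser / UCU Ser — identical.
Codon 6: UGC Cys / AGU Ser — nonsynonymous.
Codon 7: UUG Leu / UUG Leu — identical.
Codon 8: AUG Met / AAC Asn — nonsynonymous.
Nonsynonymous differences: 3 → different protein.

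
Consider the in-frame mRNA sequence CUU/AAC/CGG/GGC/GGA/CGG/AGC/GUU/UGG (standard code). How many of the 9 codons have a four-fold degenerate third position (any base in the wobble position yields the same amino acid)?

Codon 1 CUU (Leu): third position 4-fold.
Codon 2 AAC (Asn): third position 2-fold.
Codon 3 CGG (Arg): third position 4-fold.
Codon 4 GGC (Gly): third position 4-fold.
Codon 5 GGA (Gly): third position 4-fold.
Codon 6 CGG (Arg): third position 4-fold.
Codon 7 AGC (Ser): third position 2-fold.
Codon 8 GUU (Val): third position 4-fold.
Codon 9 UGG (Trp): third position 1-fold.
Four-fold degenerate third positions: 6.

6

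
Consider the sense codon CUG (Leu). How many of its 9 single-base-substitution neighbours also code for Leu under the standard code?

Position 1: UUG → 1 synonymous.
Position 2: none → 0 synonymous.
Position 3: CUU, CUC, CUA → 3 synonymous.
Total: 1 + 0 + 3 = 4.

4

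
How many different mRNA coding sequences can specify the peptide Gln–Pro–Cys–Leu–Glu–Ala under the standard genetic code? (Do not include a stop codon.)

768

Gln: 2 codons.
Pro: 4 codons.
Cys: 2 codons.
Leu: 6 codons.
Glu: 2 codons.
Ala: 4 codons.
2 × 4 × 2 × 6 × 2 × 4 = 768.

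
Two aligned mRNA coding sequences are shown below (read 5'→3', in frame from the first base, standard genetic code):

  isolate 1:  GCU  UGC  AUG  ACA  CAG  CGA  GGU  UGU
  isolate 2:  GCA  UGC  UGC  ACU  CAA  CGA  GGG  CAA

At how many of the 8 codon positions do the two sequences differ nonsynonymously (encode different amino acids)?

Codon 1: GCU Ala / GCA Ala — synonymous.
Codon 2: UGC Cys / UGC Cys — identical.
Codon 3: AUG Met / UGC Cys — nonsynonymous.
Codon 4: ACA Thr / ACU Thr — synonymous.
Codon 5: CAG Gln / CAA Gln — synonymous.
Codon 6: CGA Arg / CGA Arg — identical.
Codon 7: GGU Gly / GGG Gly — synonymous.
Codon 8: UGU Cys / CAA Gln — nonsynonymous.
Nonsynonymous differences: 2.

2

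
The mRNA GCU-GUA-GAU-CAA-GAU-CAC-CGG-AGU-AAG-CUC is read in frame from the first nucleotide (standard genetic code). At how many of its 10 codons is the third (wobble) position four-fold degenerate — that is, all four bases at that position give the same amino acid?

Codon 1 GCU (Ala): third position 4-fold.
Codon 2 GUA (Val): third position 4-fold.
Codon 3 GAU (Asp): third position 2-fold.
Codon 4 CAA (Gln): third position 2-fold.
Codon 5 GAU (Asp): third position 2-fold.
Codon 6 CAC (His): third position 2-fold.
Codon 7 CGG (Arg): third position 4-fold.
Codon 8 AGU (Ser): third position 2-fold.
Codon 9 AAG (Lys): third position 2-fold.
Codon 10 CUC (Leu): third position 4-fold.
Four-fold degenerate third positions: 4.

4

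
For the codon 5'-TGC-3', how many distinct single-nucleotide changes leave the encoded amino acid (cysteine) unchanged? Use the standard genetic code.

1

Position 1: none → 0 synonymous.
Position 2: none → 0 synonymous.
Position 3: TGT → 1 synonymous.
Total: 0 + 0 + 1 = 1.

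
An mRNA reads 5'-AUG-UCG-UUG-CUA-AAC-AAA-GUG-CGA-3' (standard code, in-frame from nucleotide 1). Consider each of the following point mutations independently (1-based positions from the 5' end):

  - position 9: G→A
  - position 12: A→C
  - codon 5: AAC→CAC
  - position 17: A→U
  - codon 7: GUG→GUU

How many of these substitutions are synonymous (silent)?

Codon 3: UUG (Leu) → UUA (Leu) — synonymous.
Codon 4: CUA (Leu) → CUC (Leu) — synonymous.
Codon 5: AAC (Asn) → CAC (His) — missense.
Codon 6: AAA (Lys) → AUA (Ile) — missense.
Codon 7: GUG (Val) → GUU (Val) — synonymous.
Synonymous: 3 of 5.

3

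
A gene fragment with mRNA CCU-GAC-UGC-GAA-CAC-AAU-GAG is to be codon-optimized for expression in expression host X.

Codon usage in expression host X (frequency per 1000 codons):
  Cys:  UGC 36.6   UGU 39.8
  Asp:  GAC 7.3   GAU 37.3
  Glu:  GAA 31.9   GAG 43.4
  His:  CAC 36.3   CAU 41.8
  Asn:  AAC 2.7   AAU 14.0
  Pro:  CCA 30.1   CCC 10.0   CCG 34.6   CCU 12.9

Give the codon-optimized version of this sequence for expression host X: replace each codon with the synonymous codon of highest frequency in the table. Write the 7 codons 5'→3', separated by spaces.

CCG GAU UGU GAG CAU AAU GAG

Codon 1 (Pro): best is CCG at 34.6.
Codon 2 (Asp): best is GAU at 37.3.
Codon 3 (Cys): best is UGU at 39.8.
Codon 4 (Glu): best is GAG at 43.4.
Codon 5 (His): best is CAU at 41.8.
Codon 6 (Asn): best is AAU at 14.0.
Codon 7 (Glu): best is GAG at 43.4.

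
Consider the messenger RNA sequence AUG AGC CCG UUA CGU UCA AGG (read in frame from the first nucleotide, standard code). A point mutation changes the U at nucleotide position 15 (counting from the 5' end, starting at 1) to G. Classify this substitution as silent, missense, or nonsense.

Position 15 falls in codon 5: CGU → Arg.
After the substitution the codon is CGG → Arg.
Both encode Arg, so the change is synonymous.

silent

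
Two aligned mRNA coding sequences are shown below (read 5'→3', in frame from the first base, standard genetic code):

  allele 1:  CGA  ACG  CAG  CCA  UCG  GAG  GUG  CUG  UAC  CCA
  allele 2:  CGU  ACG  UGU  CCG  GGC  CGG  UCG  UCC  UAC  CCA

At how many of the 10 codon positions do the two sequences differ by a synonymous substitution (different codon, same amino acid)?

2

Codon 1: CGA Arg / CGU Arg — synonymous.
Codon 2: ACG Thr / ACG Thr — identical.
Codon 3: CAG Gln / UGU Cys — nonsynonymous.
Codon 4: CCA Pro / CCG Pro — synonymous.
Codon 5: UCG Ser / GGC Gly — nonsynonymous.
Codon 6: GAG Glu / CGG Arg — nonsynonymous.
Codon 7: GUG Val / UCG Ser — nonsynonymous.
Codon 8: CUG Leu / UCC Ser — nonsynonymous.
Codon 9: UAC Tyr / UAC Tyr — identical.
Codon 10: CCA Pro / CCA Pro — identical.
Synonymous differences: 2.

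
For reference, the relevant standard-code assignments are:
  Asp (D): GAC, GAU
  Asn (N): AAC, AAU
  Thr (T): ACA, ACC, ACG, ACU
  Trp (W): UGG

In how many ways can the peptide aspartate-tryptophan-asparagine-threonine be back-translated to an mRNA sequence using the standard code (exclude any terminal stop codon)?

16

Asp: 2 codons.
Trp: 1 codon.
Asn: 2 codons.
Thr: 4 codons.
2 × 1 × 2 × 4 = 16.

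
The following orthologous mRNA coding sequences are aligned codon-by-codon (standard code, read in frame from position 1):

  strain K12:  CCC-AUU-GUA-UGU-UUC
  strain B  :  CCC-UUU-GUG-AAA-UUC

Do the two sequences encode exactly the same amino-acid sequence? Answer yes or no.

Codon 1: CCC Pro / CCC Pro — identical.
Codon 2: AUU Ile / UUU Phe — nonsynonymous.
Codon 3: GUA Val / GUG Val — synonymous.
Codon 4: UGU Cys / AAA Lys — nonsynonymous.
Codon 5: UUC Phe / UUC Phe — identical.
Nonsynonymous differences: 2 → different protein.

no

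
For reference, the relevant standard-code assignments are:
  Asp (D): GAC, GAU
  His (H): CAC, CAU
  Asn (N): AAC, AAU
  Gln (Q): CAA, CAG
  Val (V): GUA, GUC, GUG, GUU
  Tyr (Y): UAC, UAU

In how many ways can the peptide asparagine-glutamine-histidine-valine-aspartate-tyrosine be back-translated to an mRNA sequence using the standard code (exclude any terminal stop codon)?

128

Asn: 2 codons.
Gln: 2 codons.
His: 2 codons.
Val: 4 codons.
Asp: 2 codons.
Tyr: 2 codons.
2 × 2 × 2 × 4 × 2 × 2 = 128.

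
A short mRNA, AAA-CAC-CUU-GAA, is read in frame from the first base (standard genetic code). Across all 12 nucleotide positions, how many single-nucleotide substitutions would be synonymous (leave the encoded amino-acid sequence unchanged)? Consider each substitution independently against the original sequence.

6

Codon 1 (AAA, Lys): 1 synonymous substitution.
Codon 2 (CAC, His): 1 synonymous substitution.
Codon 3 (CUU, Leu): 3 synonymous substitutions.
Codon 4 (GAA, Glu): 1 synonymous substitution.
Total: 1 + 1 + 3 + 1 = 6.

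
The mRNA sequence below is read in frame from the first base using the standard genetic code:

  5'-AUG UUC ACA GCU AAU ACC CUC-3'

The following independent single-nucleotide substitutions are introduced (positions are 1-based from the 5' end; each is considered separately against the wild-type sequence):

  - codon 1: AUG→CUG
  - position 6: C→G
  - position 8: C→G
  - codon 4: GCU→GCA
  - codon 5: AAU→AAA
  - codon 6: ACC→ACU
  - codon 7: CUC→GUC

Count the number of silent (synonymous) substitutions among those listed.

Codon 1: AUG (Met) → CUG (Leu) — missense.
Codon 2: UUC (Phe) → UUG (Leu) — missense.
Codon 3: ACA (Thr) → AGA (Arg) — missense.
Codon 4: GCU (Ala) → GCA (Ala) — synonymous.
Codon 5: AAU (Asn) → AAA (Lys) — missense.
Codon 6: ACC (Thr) → ACU (Thr) — synonymous.
Codon 7: CUC (Leu) → GUC (Val) — missense.
Synonymous: 2 of 7.

2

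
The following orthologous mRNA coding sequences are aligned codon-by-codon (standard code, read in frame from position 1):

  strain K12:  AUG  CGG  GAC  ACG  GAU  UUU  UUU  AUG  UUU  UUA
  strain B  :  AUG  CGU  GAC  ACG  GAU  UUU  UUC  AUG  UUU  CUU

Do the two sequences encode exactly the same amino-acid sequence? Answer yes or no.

Codon 1: AUG Met / AUG Met — identical.
Codon 2: CGG Arg / CGU Arg — synonymous.
Codon 3: GAC Asp / GAC Asp — identical.
Codon 4: ACG Thr / ACG Thr — identical.
Codon 5: GAU Asp / GAU Asp — identical.
Codon 6: UUU Phe / UUU Phe — identical.
Codon 7: UUU Phe / UUC Phe — synonymous.
Codon 8: AUG Met / AUG Met — identical.
Codon 9: UUU Phe / UUU Phe — identical.
Codon 10: UUA Leu / CUU Leu — synonymous.
Nonsynonymous differences: 0 → same protein.

yes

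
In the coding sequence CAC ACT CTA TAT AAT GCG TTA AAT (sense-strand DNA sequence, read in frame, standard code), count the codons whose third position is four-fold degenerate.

3

Codon 1 CAC (His): third position 2-fold.
Codon 2 ACT (Thr): third position 4-fold.
Codon 3 CTA (Leu): third position 4-fold.
Codon 4 TAT (Tyr): third position 2-fold.
Codon 5 AAT (Asn): third position 2-fold.
Codon 6 GCG (Ala): third position 4-fold.
Codon 7 TTA (Leu): third position 2-fold.
Codon 8 AAT (Asn): third position 2-fold.
Four-fold degenerate third positions: 3.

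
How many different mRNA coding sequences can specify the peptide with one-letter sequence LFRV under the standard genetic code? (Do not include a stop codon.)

Leu: 6 codons.
Phe: 2 codons.
Arg: 6 codons.
Val: 4 codons.
6 × 2 × 6 × 4 = 288.

288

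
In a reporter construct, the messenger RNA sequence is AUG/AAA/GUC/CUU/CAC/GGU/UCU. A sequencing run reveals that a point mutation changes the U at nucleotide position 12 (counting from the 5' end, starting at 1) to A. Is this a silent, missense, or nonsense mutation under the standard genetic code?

Position 12 falls in codon 4: CUU → Leu.
After the substitution the codon is CUA → Leu.
Both encode Leu, so the change is synonymous.

silent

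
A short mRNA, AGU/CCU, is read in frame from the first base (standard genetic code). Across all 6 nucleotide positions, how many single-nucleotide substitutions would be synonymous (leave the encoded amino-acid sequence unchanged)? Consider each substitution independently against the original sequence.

4

Codon 1 (AGU, Ser): 1 synonymous substitution.
Codon 2 (CCU, Pro): 3 synonymous substitutions.
Total: 1 + 3 = 4.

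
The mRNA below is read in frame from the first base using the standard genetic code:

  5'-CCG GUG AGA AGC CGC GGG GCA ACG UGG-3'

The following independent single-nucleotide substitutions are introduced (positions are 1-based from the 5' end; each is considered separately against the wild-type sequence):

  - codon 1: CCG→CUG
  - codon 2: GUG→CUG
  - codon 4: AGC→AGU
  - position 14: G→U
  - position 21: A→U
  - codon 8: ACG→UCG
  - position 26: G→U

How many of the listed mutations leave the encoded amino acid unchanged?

2

Codon 1: CCG (Pro) → CUG (Leu) — missense.
Codon 2: GUG (Val) → CUG (Leu) — missense.
Codon 4: AGC (Ser) → AGU (Ser) — synonymous.
Codon 5: CGC (Arg) → CUC (Leu) — missense.
Codon 7: GCA (Ala) → GCU (Ala) — synonymous.
Codon 8: ACG (Thr) → UCG (Ser) — missense.
Codon 9: UGG (Trp) → UUG (Leu) — missense.
Synonymous: 2 of 7.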